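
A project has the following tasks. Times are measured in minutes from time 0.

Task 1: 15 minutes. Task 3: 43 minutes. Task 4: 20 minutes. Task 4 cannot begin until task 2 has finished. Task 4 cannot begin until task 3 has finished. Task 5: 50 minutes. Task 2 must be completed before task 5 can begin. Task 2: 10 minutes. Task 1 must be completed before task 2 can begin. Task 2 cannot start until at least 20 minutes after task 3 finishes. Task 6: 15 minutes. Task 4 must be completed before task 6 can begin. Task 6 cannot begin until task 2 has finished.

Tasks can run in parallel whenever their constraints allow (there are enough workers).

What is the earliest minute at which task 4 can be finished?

Nothing blocks task 3, so it runs from minute 0 to minute 43.
Task 1 has no prerequisites, so it starts at minute 0 and finishes at minute 15.
Task 2 has to wait for task 1 (finishes minute 15); task 3 (finishes minute 43, plus 20-minute gap → minute 63). The latest of these is minute 63, so task 2 runs minute 63 to 63 + 10 = minute 73.
Task 4 cannot start until task 2 (finishes minute 73); task 3 (finishes minute 43). The controlling bound is minute 73, so task 4 finishes at 73 + 20 = minute 93.

93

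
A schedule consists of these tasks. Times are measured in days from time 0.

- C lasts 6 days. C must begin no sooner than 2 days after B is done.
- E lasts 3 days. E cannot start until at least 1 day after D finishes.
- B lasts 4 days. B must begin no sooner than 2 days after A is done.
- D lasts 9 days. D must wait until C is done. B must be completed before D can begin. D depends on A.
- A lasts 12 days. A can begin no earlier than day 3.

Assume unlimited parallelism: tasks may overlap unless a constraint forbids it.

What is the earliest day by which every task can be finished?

A waits on its own release at day 3, so it starts at day 3 and finishes at 3 + 12 = day 15.
B waits on A (finishes day 15, plus 2-day gap → day 17), so it starts at day 17 and finishes at 17 + 4 = day 21.
C cannot begin until B (finishes day 21, plus 2-day gap → day 23). It runs from day 23 to 23 + 6 = day 29.
D has to wait for C (finishes day 29); B (finishes day 21); A (finishes day 15). The latest of these is day 29, so D runs day 29 to 29 + 9 = day 38.
E waits on D (finishes day 38, plus 1-day gap → day 39), so it starts at day 39 and finishes at 39 + 3 = day 42.
All tasks are finished once the last one completes. Finish times: A at 15, B at 21, C at 29, D at 38, E at 42. The latest is day 42.

42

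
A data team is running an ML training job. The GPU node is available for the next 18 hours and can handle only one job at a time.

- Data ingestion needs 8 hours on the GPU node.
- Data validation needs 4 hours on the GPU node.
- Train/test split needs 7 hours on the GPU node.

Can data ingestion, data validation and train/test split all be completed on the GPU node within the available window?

No

Running back to back, the jobs need 8 + 4 + 7 = 19 hours on the GPU node.
Since 19 > 18, they cannot all fit.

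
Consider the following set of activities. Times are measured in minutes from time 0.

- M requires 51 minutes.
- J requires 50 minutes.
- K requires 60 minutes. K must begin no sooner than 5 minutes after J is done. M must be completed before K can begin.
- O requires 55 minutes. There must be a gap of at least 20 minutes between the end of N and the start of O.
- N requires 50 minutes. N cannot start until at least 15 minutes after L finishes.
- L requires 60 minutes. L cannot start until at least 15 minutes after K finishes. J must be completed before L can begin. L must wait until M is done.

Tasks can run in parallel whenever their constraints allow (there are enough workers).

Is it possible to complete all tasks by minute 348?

Yes

M has no prerequisites, so it starts at minute 0 and finishes at minute 51.
Nothing blocks J, so it runs from minute 0 to minute 50.
K cannot start until J (finishes minute 50, plus 5-minute gap → minute 55); M (finishes minute 51). The controlling bound is minute 55, so K finishes at 55 + 60 = minute 115.
L cannot start until K (finishes minute 115, plus 15-minute gap → minute 130); J (finishes minute 50); M (finishes minute 51). The controlling bound is minute 130, so L finishes at 130 + 60 = minute 190.
N waits on L (finishes minute 190, plus 15-minute gap → minute 205), so it starts at minute 205 and finishes at 205 + 50 = minute 255.
O waits on N (finishes minute 255, plus 20-minute gap → minute 275), so it starts at minute 275 and finishes at 275 + 55 = minute 330.
Every task is finished by minute 330, which is no later than the deadline of 348, so the schedule is feasible.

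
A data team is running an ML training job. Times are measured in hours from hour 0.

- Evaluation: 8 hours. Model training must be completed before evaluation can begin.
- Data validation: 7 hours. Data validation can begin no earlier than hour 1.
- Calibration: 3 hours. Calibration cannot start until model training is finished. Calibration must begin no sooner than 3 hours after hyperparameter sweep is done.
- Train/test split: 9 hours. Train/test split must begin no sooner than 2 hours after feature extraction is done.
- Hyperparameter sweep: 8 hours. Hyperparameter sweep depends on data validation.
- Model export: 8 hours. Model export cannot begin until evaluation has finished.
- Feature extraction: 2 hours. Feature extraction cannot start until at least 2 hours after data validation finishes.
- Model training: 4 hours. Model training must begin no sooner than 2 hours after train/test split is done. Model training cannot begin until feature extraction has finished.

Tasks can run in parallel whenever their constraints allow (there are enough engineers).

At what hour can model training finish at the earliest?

After its own release at hour 1, data validation can start at hour 1 and finishes at hour 8.
After data validation (finishes hour 8, plus 2-hour gap → hour 10), feature extraction can start at hour 10 and finishes at hour 12.
Train/test split waits on feature extraction (finishes hour 12, plus 2-hour gap → hour 14), so it starts at hour 14 and finishes at 14 + 9 = hour 23.
Model training needs all of train/test split (finishes hour 23, plus 2-hour gap → hour 25); feature extraction (finishes hour 12). That puts its earliest start at hour 25; it finishes at 25 + 4 = hour 29.

29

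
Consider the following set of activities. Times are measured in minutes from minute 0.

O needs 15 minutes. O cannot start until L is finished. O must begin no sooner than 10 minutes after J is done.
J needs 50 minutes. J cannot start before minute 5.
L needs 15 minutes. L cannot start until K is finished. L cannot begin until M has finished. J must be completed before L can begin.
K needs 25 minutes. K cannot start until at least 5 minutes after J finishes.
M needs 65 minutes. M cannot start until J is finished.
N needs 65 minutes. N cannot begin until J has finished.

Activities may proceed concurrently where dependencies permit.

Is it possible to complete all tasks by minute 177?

J cannot begin until its own release at minute 5. It runs from minute 5 to 5 + 50 = minute 55.
N cannot begin until J (finishes minute 55). It runs from minute 55 to 55 + 65 = minute 120.
After J (finishes minute 55), M can start at minute 55 and finishes at minute 120.
K cannot begin until J (finishes minute 55, plus 5-minute gap → minute 60). It runs from minute 60 to 60 + 25 = minute 85.
L has to wait for K (finishes minute 85); M (finishes minute 120); J (finishes minute 55). The latest of these is minute 120, so L runs minute 120 to 120 + 15 = minute 135.
O needs all of L (finishes minute 135); J (finishes minute 55, plus 10-minute gap → minute 65). That puts its earliest start at minute 135; it finishes at 135 + 15 = minute 150.
Every task is finished by minute 150, which is no later than the deadline of 177, so the schedule is feasible.

Yes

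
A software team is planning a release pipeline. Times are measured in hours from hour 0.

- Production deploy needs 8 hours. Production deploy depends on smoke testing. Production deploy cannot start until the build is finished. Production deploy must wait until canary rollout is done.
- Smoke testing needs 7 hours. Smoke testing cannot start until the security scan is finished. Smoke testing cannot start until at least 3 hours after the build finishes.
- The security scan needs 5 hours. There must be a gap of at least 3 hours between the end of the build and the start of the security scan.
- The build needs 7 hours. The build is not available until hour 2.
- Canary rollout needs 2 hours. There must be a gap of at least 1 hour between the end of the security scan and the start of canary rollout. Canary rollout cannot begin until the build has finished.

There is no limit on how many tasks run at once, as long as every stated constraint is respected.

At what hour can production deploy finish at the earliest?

32

The build waits on its own release at hour 2, so it starts at hour 2 and finishes at 2 + 7 = hour 9.
After the build (finishes hour 9, plus 3-hour gap → hour 12), the security scan can start at hour 12 and finishes at hour 17.
For canary rollout: the security scan (finishes hour 17, plus 1-hour gap → hour 18); the build (finishes hour 9). Taking the maximum gives a start of hour 18, and it finishes at 18 + 2 = hour 20.
Smoke testing needs all of the security scan (finishes hour 17); the build (finishes hour 9, plus 3-hour gap → hour 12). That puts its earliest start at hour 17; it finishes at 17 + 7 = hour 24.
Production deploy needs all of smoke testing (finishes hour 24); the build (finishes hour 9); canary rollout (finishes hour 20). That puts its earliest start at hour 24; it finishes at 24 + 8 = hour 32.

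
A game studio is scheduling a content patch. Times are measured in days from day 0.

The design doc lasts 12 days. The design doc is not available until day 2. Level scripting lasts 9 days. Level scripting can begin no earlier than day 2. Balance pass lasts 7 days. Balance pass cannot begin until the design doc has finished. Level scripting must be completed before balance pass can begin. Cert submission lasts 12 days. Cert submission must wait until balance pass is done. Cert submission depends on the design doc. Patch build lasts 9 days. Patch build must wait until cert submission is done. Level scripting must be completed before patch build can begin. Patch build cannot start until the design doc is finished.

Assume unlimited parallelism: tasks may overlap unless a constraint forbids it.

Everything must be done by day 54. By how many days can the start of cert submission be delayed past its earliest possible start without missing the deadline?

12

Level scripting cannot begin until its own release at day 2. It runs from day 2 to 2 + 9 = day 11.
The design doc waits on its own release at day 2, so it starts at day 2 and finishes at 2 + 12 = day 14.
Balance pass cannot start until the design doc (finishes day 14); level scripting (finishes day 11). The controlling bound is day 14, so balance pass finishes at 14 + 7 = day 21.
Cert submission needs all of balance pass (finishes day 21); the design doc (finishes day 14). That puts its earliest start at day 21; it finishes at 21 + 12 = day 33.

Working backward from the deadline:
Patch build has no dependents, so it just needs to finish by day 54. Starting by 54 − 9 = day 45 achieves that.
Cert submission feeds into patch build (must start by day 45); so cert submission must finish by day 45 and therefore start by day 33.
So cert submission can start as early as day 21 and as late as day 33, giving 33 − 21 = 12 days of slack.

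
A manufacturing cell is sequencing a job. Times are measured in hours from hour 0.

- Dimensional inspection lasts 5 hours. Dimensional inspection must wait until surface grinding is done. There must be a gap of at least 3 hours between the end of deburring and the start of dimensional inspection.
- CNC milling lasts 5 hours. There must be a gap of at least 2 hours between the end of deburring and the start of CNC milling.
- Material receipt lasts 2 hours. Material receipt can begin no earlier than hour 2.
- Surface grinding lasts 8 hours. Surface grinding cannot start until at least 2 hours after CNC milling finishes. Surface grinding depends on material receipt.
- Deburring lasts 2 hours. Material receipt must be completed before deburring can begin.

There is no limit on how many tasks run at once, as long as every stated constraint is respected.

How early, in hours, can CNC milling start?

After its own release at hour 2, material receipt can start at hour 2 and finishes at hour 4.
After material receipt (finishes hour 4), deburring can start at hour 4 and finishes at hour 6.
CNC milling waits on deburring (finishes hour 6, plus 2-hour gap → hour 8), so the earliest it can start is hour 8.

8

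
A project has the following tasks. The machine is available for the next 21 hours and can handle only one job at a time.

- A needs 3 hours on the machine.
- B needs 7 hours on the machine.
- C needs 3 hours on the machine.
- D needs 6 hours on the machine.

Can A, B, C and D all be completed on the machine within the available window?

Yes

Running back to back, the jobs need 3 + 7 + 3 + 6 = 19 hours on the machine.
Since 19 ≤ 21, they fit within the window.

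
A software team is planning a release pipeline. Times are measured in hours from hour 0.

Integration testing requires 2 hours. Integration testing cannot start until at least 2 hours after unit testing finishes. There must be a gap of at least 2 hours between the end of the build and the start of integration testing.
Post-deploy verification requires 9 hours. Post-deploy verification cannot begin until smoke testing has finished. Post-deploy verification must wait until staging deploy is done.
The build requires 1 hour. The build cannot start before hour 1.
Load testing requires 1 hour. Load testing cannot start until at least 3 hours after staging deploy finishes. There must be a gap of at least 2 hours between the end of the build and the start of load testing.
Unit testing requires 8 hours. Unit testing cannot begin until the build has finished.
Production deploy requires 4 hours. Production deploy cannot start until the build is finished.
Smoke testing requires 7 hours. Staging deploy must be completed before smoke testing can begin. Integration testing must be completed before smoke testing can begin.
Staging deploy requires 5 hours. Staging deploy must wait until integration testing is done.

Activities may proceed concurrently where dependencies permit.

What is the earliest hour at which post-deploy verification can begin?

26

The build cannot begin until its own release at hour 1. It runs from hour 1 to 1 + 1 = hour 2.
Unit testing cannot begin until the build (finishes hour 2). It runs from hour 2 to 2 + 8 = hour 10.
Integration testing cannot start until unit testing (finishes hour 10, plus 2-hour gap → hour 12); the build (finishes hour 2, plus 2-hour gap → hour 4). The controlling bound is hour 12, so integration testing finishes at 12 + 2 = hour 14.
Staging deploy waits on integration testing (finishes hour 14), so it starts at hour 14 and finishes at 14 + 5 = hour 19.
For smoke testing: staging deploy (finishes hour 19); integration testing (finishes hour 14). Taking the maximum gives a start of hour 19, and it finishes at 19 + 7 = hour 26.
Post-deploy verification waits on smoke testing (finishes hour 26); staging deploy (finishes hour 19). The latest of these is hour 26, which is the earliest post-deploy verification can start.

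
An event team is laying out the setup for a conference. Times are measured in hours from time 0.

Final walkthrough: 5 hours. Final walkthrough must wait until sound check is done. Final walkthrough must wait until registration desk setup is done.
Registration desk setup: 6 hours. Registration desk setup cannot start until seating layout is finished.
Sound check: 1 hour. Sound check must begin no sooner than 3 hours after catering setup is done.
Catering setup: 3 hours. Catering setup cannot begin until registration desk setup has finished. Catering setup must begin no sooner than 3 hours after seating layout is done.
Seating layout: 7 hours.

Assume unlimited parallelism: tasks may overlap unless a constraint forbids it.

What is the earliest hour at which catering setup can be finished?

16

Seating layout can start immediately at hour 0; it finishes at hour 7.
Registration desk setup cannot begin until seating layout (finishes hour 7). It runs from hour 7 to 7 + 6 = hour 13.
Catering setup needs all of registration desk setup (finishes hour 13); seating layout (finishes hour 7, plus 3-hour gap → hour 10). That puts its earliest start at hour 13; it finishes at 13 + 3 = hour 16.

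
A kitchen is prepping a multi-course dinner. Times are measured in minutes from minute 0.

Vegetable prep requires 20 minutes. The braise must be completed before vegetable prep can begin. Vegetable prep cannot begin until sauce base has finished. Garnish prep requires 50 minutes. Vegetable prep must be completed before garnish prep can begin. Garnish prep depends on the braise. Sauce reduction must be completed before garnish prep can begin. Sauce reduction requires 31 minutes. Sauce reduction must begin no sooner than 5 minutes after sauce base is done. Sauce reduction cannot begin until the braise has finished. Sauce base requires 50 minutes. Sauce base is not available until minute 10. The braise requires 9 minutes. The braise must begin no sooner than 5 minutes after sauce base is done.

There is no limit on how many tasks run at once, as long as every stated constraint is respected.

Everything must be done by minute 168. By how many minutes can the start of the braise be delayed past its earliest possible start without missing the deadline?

13

Sauce base cannot begin until its own release at minute 10. It runs from minute 10 to 10 + 50 = minute 60.
After sauce base (finishes minute 60, plus 5-minute gap → minute 65), the braise can start at minute 65 and finishes at minute 74.

Working backward from the deadline:
Garnish prep has no dependents, so it just needs to finish by minute 168. Starting by 168 − 50 = minute 118 achieves that.
Vegetable prep feeds into garnish prep (must start by minute 118); so vegetable prep must finish by minute 118 and therefore start by minute 98.
Sauce reduction must finish before garnish prep (must start by minute 118). With a 31-minute duration, sauce reduction must start by 118 − 31 = minute 87.
The braise must finish in time for vegetable prep (must start by minute 98); sauce reduction (must start by minute 87); garnish prep (must start by minute 118). The tightest is minute 87, so the braise must start by 87 − 9 = minute 78.
So the braise can start as early as minute 65 and as late as minute 78, giving 78 − 65 = 13 minutes of slack.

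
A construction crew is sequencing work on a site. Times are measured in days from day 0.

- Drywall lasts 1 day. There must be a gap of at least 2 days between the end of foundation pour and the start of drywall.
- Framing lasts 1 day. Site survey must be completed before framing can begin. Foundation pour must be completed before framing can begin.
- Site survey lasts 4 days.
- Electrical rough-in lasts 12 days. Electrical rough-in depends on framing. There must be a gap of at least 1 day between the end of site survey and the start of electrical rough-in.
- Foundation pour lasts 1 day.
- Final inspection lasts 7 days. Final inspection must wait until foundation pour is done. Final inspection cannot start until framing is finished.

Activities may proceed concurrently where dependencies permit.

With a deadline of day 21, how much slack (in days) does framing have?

4

Foundation pour has no prerequisites, so it starts at day 0 and finishes at day 1.
Site survey has no prerequisites, so it starts at day 0 and finishes at day 4.
For framing: site survey (finishes day 4); foundation pour (finishes day 1). Taking the maximum gives a start of day 4, and it finishes at 4 + 1 = day 5.

Working backward from the deadline:
Nothing follows electrical rough-in; the deadline of day 21 is its only limit. It must start by 21 − 12 = day 9.
Nothing follows final inspection; the deadline of day 21 is its only limit. It must start by 21 − 7 = day 14.
Framing feeds electrical rough-in (must start by day 9); final inspection (must start by day 14). Taking the minimum, framing must finish by day 9 and start by 9 − 1 = day 8.
So framing can start as early as day 4 and as late as day 8, giving 8 − 4 = 4 days of slack.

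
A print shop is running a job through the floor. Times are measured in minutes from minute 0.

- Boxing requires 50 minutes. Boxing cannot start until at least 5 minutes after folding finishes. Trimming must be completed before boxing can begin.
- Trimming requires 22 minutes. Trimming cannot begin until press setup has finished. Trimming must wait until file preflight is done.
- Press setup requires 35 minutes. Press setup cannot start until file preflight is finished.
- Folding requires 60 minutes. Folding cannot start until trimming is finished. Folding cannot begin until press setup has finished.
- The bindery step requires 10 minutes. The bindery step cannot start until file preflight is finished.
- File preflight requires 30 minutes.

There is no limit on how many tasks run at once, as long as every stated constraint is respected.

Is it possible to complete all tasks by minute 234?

Nothing blocks file preflight, so it runs from minute 0 to minute 30.
The bindery step cannot begin until file preflight (finishes minute 30). It runs from minute 30 to 30 + 10 = minute 40.
Press setup waits on file preflight (finishes minute 30), so it starts at minute 30 and finishes at 30 + 35 = minute 65.
Trimming needs all of press setup (finishes minute 65); file preflight (finishes minute 30). That puts its earliest start at minute 65; it finishes at 65 + 22 = minute 87.
For folding: trimming (finishes minute 87); press setup (finishes minute 65). Taking the maximum gives a start of minute 87, and it finishes at 87 + 60 = minute 147.
Boxing has to wait for folding (finishes minute 147, plus 5-minute gap → minute 152); trimming (finishes minute 87). The latest of these is minute 152, so boxing runs minute 152 to 152 + 50 = minute 202.
Every task is finished by minute 202, which is no later than the deadline of 234, so the schedule is feasible.

Yes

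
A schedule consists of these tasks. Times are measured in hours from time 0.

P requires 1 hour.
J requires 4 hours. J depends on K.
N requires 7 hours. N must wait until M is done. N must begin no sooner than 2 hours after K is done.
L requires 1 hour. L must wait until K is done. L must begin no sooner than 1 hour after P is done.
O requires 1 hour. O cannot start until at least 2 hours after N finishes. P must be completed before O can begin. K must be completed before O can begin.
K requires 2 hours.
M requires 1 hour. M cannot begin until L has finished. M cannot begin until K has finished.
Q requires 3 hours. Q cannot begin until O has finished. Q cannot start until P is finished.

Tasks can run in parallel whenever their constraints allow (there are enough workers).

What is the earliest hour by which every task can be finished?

17

Nothing blocks P, so it runs from hour 0 to hour 1.
Nothing blocks K, so it runs from hour 0 to hour 2.
L needs all of K (finishes hour 2); P (finishes hour 1, plus 1-hour gap → hour 2). That puts its earliest start at hour 2; it finishes at 2 + 1 = hour 3.
M needs all of L (finishes hour 3); K (finishes hour 2). That puts its earliest start at hour 3; it finishes at 3 + 1 = hour 4.
For N: M (finishes hour 4); K (finishes hour 2, plus 2-hour gap → hour 4). Taking the maximum gives a start of hour 4, and it finishes at 4 + 7 = hour 11.
O has to wait for N (finishes hour 11, plus 2-hour gap → hour 13); P (finishes hour 1); K (finishes hour 2). The latest of these is hour 13, so O runs hour 13 to 13 + 1 = hour 14.
For Q: O (finishes hour 14); P (finishes hour 1). Taking the maximum gives a start of hour 14, and it finishes at 14 + 3 = hour 17.
J cannot begin until K (finishes hour 2). It runs from hour 2 to 2 + 4 = hour 6.
All tasks are finished once the last one completes. Finish times: J at 6, K at 2, L at 3, M at 4, N at 11, O at 14, P at 1, Q at 17. The latest is hour 17.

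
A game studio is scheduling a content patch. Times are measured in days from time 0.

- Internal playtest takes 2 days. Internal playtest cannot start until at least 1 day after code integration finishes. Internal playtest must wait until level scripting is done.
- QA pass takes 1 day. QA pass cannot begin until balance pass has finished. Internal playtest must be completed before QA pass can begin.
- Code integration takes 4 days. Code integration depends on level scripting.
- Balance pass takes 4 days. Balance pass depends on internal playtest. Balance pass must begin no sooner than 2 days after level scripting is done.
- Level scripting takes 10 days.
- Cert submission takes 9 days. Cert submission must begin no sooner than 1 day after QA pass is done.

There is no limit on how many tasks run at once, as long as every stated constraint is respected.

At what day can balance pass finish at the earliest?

Level scripting has no prerequisites, so it starts at day 0 and finishes at day 10.
After level scripting (finishes day 10), code integration can start at day 10 and finishes at day 14.
Internal playtest needs all of code integration (finishes day 14, plus 1-day gap → day 15); level scripting (finishes day 10). That puts its earliest start at day 15; it finishes at 15 + 2 = day 17.
Balance pass needs all of internal playtest (finishes day 17); level scripting (finishes day 10, plus 2-day gap → day 12). That puts its earliest start at day 17; it finishes at 17 + 4 = day 21.

21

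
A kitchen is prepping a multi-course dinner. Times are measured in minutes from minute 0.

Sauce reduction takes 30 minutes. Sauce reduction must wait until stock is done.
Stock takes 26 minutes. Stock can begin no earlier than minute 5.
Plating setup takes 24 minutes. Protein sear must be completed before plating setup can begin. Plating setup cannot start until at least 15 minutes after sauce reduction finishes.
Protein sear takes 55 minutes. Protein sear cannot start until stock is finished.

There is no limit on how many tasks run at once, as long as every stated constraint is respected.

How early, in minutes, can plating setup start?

After its own release at minute 5, stock can start at minute 5 and finishes at minute 31.
Sauce reduction waits on stock (finishes minute 31), so it starts at minute 31 and finishes at 31 + 30 = minute 61.
After stock (finishes minute 31), protein sear can start at minute 31 and finishes at minute 86.
Plating setup waits on protein sear (finishes minute 86); sauce reduction (finishes minute 61, plus 15-minute gap → minute 76). The latest of these is minute 86, which is the earliest plating setup can start.

86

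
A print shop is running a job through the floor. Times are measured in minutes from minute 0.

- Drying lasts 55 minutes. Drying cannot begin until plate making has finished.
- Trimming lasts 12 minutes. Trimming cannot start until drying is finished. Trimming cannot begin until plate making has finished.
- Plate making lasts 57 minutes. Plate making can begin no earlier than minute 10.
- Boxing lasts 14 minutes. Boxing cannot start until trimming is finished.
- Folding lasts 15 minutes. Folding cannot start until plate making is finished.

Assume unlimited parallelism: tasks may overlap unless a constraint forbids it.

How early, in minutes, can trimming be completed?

Plate making waits on its own release at minute 10, so it starts at minute 10 and finishes at 10 + 57 = minute 67.
Drying cannot begin until plate making (finishes minute 67). It runs from minute 67 to 67 + 55 = minute 122.
Trimming cannot start until drying (finishes minute 122); plate making (finishes minute 67). The controlling bound is minute 122, so trimming finishes at 122 + 12 = minute 134.

134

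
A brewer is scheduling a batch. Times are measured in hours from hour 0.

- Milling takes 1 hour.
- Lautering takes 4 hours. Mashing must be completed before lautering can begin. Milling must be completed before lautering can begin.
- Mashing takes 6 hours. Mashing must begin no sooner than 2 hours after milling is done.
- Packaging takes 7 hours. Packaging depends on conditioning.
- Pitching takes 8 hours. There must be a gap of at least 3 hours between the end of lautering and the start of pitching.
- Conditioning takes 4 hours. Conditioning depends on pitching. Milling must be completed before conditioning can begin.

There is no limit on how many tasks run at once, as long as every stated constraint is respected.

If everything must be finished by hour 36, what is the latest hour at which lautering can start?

Packaging has no dependents, so it just needs to finish by hour 36. Starting by 36 − 7 = hour 29 achieves that.
Conditioning feeds into packaging (must start by hour 29); so conditioning must finish by hour 29 and therefore start by hour 25.
Since conditioning (must start by hour 25) depends on it, pitching must finish by hour 25. Backing off its 8-hour duration gives a latest start of hour 17.
Since pitching (must start by hour 17, minus 3-hour gap → hour 14) depends on it, lautering must finish by hour 14. Backing off its 4-hour duration gives a latest start of hour 10.

10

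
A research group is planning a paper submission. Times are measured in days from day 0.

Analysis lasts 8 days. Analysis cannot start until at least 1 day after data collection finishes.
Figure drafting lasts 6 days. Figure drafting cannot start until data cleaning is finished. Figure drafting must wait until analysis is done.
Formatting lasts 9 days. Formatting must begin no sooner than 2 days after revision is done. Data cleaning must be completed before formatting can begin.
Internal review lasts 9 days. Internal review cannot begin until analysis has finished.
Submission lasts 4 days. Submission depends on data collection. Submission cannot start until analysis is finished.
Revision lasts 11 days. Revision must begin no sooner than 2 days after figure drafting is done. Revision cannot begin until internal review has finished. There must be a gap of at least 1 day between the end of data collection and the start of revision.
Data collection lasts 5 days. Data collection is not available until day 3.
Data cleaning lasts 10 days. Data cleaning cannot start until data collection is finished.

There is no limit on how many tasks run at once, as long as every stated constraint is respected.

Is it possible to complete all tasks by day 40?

After its own release at day 3, data collection can start at day 3 and finishes at day 8.
Analysis cannot begin until data collection (finishes day 8, plus 1-day gap → day 9). It runs from day 9 to 9 + 8 = day 17.
Submission cannot start until data collection (finishes day 8); analysis (finishes day 17). The controlling bound is day 17, so submission finishes at 17 + 4 = day 21.
After analysis (finishes day 17), internal review can start at day 17 and finishes at day 26.
Data cleaning waits on data collection (finishes day 8), so it starts at day 8 and finishes at 8 + 10 = day 18.
Figure drafting needs all of data cleaning (finishes day 18); analysis (finishes day 17). That puts its earliest start at day 18; it finishes at 18 + 6 = day 24.
Revision cannot start until figure drafting (finishes day 24, plus 2-day gap → day 26); internal review (finishes day 26); data collection (finishes day 8, plus 1-day gap → day 9). The controlling bound is day 26, so revision finishes at 26 + 11 = day 37.
Formatting cannot start until revision (finishes day 37, plus 2-day gap → day 39); data cleaning (finishes day 18). The controlling bound is day 39, so formatting finishes at 39 + 9 = day 48.
The earliest everything can be done is day 48, which is after the deadline of 40, so it is not possible.

No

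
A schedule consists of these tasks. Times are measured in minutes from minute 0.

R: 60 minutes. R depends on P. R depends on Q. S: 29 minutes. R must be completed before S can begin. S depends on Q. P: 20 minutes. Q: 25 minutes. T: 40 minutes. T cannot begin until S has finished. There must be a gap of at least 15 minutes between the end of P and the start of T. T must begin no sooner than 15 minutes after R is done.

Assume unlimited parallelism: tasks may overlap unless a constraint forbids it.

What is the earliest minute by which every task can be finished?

154

Q has no prerequisites, so it starts at minute 0 and finishes at minute 25.
P has no prerequisites, so it starts at minute 0 and finishes at minute 20.
R needs all of P (finishes minute 20); Q (finishes minute 25). That puts its earliest start at minute 25; it finishes at 25 + 60 = minute 85.
S cannot start until R (finishes minute 85); Q (finishes minute 25). The controlling bound is minute 85, so S finishes at 85 + 29 = minute 114.
T cannot start until S (finishes minute 114); P (finishes minute 20, plus 15-minute gap → minute 35); R (finishes minute 85, plus 15-minute gap → minute 100). The controlling bound is minute 114, so T finishes at 114 + 40 = minute 154.
All tasks are finished once the last one completes. Finish times: P at 20, Q at 25, R at 85, S at 114, T at 154. The latest is minute 154.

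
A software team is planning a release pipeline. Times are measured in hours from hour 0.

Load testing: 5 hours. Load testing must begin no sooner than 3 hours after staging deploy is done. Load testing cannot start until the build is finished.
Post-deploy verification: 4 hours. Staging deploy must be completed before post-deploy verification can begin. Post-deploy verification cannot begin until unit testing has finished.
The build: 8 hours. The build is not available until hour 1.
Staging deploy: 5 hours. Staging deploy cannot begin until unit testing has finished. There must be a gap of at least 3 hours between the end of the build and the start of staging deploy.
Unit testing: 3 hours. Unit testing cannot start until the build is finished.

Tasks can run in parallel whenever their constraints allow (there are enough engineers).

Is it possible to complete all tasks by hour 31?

Yes

The build cannot begin until its own release at hour 1. It runs from hour 1 to 1 + 8 = hour 9.
Unit testing cannot begin until the build (finishes hour 9). It runs from hour 9 to 9 + 3 = hour 12.
Staging deploy needs all of unit testing (finishes hour 12); the build (finishes hour 9, plus 3-hour gap → hour 12). That puts its earliest start at hour 12; it finishes at 12 + 5 = hour 17.
Post-deploy verification needs all of staging deploy (finishes hour 17); unit testing (finishes hour 12). That puts its earliest start at hour 17; it finishes at 17 + 4 = hour 21.
For load testing: staging deploy (finishes hour 17, plus 3-hour gap → hour 20); the build (finishes hour 9). Taking the maximum gives a start of hour 20, and it finishes at 20 + 5 = hour 25.
Every task is finished by hour 25, which is no later than the deadline of 31, so the schedule is feasible.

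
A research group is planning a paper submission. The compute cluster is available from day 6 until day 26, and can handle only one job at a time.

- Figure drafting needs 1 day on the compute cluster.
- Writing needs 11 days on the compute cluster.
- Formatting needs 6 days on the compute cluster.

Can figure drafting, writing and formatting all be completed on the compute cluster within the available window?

The compute cluster window is 26 − 6 = 20 days.
Running back to back, the jobs need 1 + 11 + 6 = 18 days on the compute cluster.
Since 18 ≤ 20, they fit within the window.

Yes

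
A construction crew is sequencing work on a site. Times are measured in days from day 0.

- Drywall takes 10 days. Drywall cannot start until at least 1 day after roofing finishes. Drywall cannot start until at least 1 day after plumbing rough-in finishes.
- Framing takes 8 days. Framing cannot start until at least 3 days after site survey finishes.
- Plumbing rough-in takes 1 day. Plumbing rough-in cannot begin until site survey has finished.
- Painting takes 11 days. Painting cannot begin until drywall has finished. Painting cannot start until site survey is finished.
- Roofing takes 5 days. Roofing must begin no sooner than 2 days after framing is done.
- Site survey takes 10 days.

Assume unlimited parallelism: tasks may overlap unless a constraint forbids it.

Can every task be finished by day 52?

Yes

Site survey can start immediately at day 0; it finishes at day 10.
After site survey (finishes day 10), plumbing rough-in can start at day 10 and finishes at day 11.
After site survey (finishes day 10, plus 3-day gap → day 13), framing can start at day 13 and finishes at day 21.
Roofing cannot begin until framing (finishes day 21, plus 2-day gap → day 23). It runs from day 23 to 23 + 5 = day 28.
For drywall: roofing (finishes day 28, plus 1-day gap → day 29); plumbing rough-in (finishes day 11, plus 1-day gap → day 12). Taking the maximum gives a start of day 29, and it finishes at 29 + 10 = day 39.
Painting needs all of drywall (finishes day 39); site survey (finishes day 10). That puts its earliest start at day 39; it finishes at 39 + 11 = day 50.
Every task is finished by day 50, which is no later than the deadline of 52, so the schedule is feasible.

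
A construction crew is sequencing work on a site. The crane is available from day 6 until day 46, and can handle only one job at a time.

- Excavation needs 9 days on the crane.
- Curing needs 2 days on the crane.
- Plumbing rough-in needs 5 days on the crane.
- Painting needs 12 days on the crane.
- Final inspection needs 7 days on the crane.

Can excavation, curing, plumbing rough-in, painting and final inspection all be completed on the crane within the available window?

Yes

The crane window is 46 − 6 = 40 days.
Running back to back, the jobs need 9 + 2 + 5 + 12 + 7 = 35 days on the crane.
Since 35 ≤ 40, they fit within the window.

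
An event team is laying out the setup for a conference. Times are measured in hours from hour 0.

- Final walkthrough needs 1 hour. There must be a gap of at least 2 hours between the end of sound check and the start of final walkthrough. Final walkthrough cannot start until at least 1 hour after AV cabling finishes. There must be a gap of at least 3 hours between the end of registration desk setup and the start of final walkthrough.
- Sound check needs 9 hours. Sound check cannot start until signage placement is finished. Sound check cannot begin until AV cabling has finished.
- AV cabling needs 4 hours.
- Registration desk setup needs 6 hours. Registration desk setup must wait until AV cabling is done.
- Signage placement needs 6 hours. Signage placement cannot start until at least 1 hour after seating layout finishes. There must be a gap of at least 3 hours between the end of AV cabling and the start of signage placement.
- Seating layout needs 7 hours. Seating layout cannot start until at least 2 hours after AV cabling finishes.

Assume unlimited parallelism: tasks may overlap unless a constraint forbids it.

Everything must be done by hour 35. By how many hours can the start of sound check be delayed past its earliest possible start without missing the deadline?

3

AV cabling can start immediately at hour 0; it finishes at hour 4.
Seating layout cannot begin until AV cabling (finishes hour 4, plus 2-hour gap → hour 6). It runs from hour 6 to 6 + 7 = hour 13.
Signage placement has to wait for seating layout (finishes hour 13, plus 1-hour gap → hour 14); AV cabling (finishes hour 4, plus 3-hour gap → hour 7). The latest of these is hour 14, so signage placement runs hour 14 to 14 + 6 = hour 20.
Sound check cannot start until signage placement (finishes hour 20); AV cabling (finishes hour 4). The controlling bound is hour 20, so sound check finishes at 20 + 9 = hour 29.

Working backward from the deadline:
Final walkthrough must finish by hour 35; it takes 1 hour, so it must start by 35 − 1 = hour 34.
Sound check feeds into final walkthrough (must start by hour 34, minus 2-hour gap → hour 32); so sound check must finish by hour 32 and therefore start by hour 23.
So sound check can start as early as hour 20 and as late as hour 23, giving 23 − 20 = 3 hours of slack.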